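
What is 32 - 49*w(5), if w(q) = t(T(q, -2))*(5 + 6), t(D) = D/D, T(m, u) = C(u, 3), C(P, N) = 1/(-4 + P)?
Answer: -507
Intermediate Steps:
T(m, u) = 1/(-4 + u)
t(D) = 1
w(q) = 11 (w(q) = 1*(5 + 6) = 1*11 = 11)
32 - 49*w(5) = 32 - 49*11 = 32 - 539 = -507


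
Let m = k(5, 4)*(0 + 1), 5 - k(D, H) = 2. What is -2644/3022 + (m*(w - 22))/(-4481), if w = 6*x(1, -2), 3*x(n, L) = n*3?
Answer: -5851354/6770791 ≈ -0.86421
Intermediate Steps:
x(n, L) = n (x(n, L) = (n*3)/3 = (3*n)/3 = n)
k(D, H) = 3 (k(D, H) = 5 - 1*2 = 5 - 2 = 3)
w = 6 (w = 6*1 = 6)
m = 3 (m = 3*(0 + 1) = 3*1 = 3)
-2644/3022 + (m*(w - 22))/(-4481) = -2644/3022 + (3*(6 - 22))/(-4481) = -2644*1/3022 + (3*(-16))*(-1/4481) = -1322/1511 - 48*(-1/4481) = -1322/1511 + 48/4481 = -5851354/6770791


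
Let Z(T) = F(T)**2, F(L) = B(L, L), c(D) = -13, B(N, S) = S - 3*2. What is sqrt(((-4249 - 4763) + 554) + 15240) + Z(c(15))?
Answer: 361 + sqrt(6782) ≈ 443.35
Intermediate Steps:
B(N, S) = -6 + S (B(N, S) = S - 6 = -6 + S)
F(L) = -6 + L
Z(T) = (-6 + T)**2
sqrt(((-4249 - 4763) + 554) + 15240) + Z(c(15)) = sqrt(((-4249 - 4763) + 554) + 15240) + (-6 - 13)**2 = sqrt((-9012 + 554) + 15240) + (-19)**2 = sqrt(-8458 + 15240) + 361 = sqrt(6782) + 361 = 361 + sqrt(6782)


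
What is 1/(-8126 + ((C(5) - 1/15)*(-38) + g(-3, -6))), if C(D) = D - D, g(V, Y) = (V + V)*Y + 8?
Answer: -15/121192 ≈ -0.00012377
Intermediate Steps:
g(V, Y) = 8 + 2*V*Y (g(V, Y) = (2*V)*Y + 8 = 2*V*Y + 8 = 8 + 2*V*Y)
C(D) = 0
1/(-8126 + ((C(5) - 1/15)*(-38) + g(-3, -6))) = 1/(-8126 + ((0 - 1/15)*(-38) + (8 + 2*(-3)*(-6)))) = 1/(-8126 + ((0 - 1*1/15)*(-38) + (8 + 36))) = 1/(-8126 + ((0 - 1/15)*(-38) + 44)) = 1/(-8126 + (-1/15*(-38) + 44)) = 1/(-8126 + (38/15 + 44)) = 1/(-8126 + 698/15) = 1/(-121192/15) = -15/121192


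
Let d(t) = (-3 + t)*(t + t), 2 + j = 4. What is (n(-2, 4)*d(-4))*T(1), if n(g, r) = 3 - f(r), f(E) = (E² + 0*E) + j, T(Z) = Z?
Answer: -840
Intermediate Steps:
j = 2 (j = -2 + 4 = 2)
f(E) = 2 + E² (f(E) = (E² + 0*E) + 2 = (E² + 0) + 2 = E² + 2 = 2 + E²)
n(g, r) = 1 - r² (n(g, r) = 3 - (2 + r²) = 3 + (-2 - r²) = 1 - r²)
d(t) = 2*t*(-3 + t) (d(t) = (-3 + t)*(2*t) = 2*t*(-3 + t))
(n(-2, 4)*d(-4))*T(1) = ((1 - 1*4²)*(2*(-4)*(-3 - 4)))*1 = ((1 - 1*16)*(2*(-4)*(-7)))*1 = ((1 - 16)*56)*1 = -15*56*1 = -840*1 = -840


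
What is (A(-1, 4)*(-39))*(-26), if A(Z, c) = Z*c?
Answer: -4056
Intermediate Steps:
(A(-1, 4)*(-39))*(-26) = (-1*4*(-39))*(-26) = -4*(-39)*(-26) = 156*(-26) = -4056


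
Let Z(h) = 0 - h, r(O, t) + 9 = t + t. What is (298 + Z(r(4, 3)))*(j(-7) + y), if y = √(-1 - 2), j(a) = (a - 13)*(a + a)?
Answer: 84280 + 301*I*√3 ≈ 84280.0 + 521.35*I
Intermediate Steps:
r(O, t) = -9 + 2*t (r(O, t) = -9 + (t + t) = -9 + 2*t)
j(a) = 2*a*(-13 + a) (j(a) = (-13 + a)*(2*a) = 2*a*(-13 + a))
y = I*√3 (y = √(-3) = I*√3 ≈ 1.732*I)
Z(h) = -h
(298 + Z(r(4, 3)))*(j(-7) + y) = (298 - (-9 + 2*3))*(2*(-7)*(-13 - 7) + I*√3) = (298 - (-9 + 6))*(2*(-7)*(-20) + I*√3) = (298 - 1*(-3))*(280 + I*√3) = (298 + 3)*(280 + I*√3) = 301*(280 + I*√3) = 84280 + 301*I*√3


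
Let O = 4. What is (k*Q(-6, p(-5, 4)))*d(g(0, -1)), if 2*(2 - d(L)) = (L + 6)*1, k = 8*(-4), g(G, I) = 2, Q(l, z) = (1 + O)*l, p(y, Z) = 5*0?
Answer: -1920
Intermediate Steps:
p(y, Z) = 0
Q(l, z) = 5*l (Q(l, z) = (1 + 4)*l = 5*l)
k = -32
d(L) = -1 - L/2 (d(L) = 2 - (L + 6)/2 = 2 - (6 + L)/2 = 2 + (-3 - L/2) = -1 - L/2)
(k*Q(-6, p(-5, 4)))*d(g(0, -1)) = (-160*(-6))*(-1 - 1/2*2) = (-32*(-30))*(-1 - 1) = 960*(-2) = -1920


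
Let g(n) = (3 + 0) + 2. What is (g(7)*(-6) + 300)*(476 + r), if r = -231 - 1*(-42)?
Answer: 77490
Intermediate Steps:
g(n) = 5 (g(n) = 3 + 2 = 5)
r = -189 (r = -231 + 42 = -189)
(g(7)*(-6) + 300)*(476 + r) = (5*(-6) + 300)*(476 - 189) = (-30 + 300)*287 = 270*287 = 77490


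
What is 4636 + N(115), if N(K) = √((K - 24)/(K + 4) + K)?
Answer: 4636 + 4*√2091/17 ≈ 4646.8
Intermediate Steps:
N(K) = √(K + (-24 + K)/(4 + K)) (N(K) = √((-24 + K)/(4 + K) + K) = √(K + (-24 + K)/(4 + K)))
4636 + N(115) = 4636 + √((-24 + 115 + 115*(4 + 115))/(4 + 115)) = 4636 + √((-24 + 115 + 115*119)/119) = 4636 + √((-24 + 115 + 13685)/119) = 4636 + √((1/119)*13776) = 4636 + √(1968/17) = 4636 + 4*√2091/17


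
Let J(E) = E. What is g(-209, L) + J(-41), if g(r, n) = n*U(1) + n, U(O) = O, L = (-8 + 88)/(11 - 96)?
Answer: -729/17 ≈ -42.882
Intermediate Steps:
L = -16/17 (L = 80/(-85) = 80*(-1/85) = -16/17 ≈ -0.94118)
g(r, n) = 2*n (g(r, n) = n*1 + n = n + n = 2*n)
g(-209, L) + J(-41) = 2*(-16/17) - 41 = -32/17 - 41 = -729/17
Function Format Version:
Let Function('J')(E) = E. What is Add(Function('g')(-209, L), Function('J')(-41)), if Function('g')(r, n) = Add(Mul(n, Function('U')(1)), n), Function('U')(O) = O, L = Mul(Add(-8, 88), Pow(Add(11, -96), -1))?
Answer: Rational(-729, 17) ≈ -42.882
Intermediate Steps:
L = Rational(-16, 17) (L = Mul(80, Pow(-85, -1)) = Mul(80, Rational(-1, 85)) = Rational(-16, 17) ≈ -0.94118)
Function('g')(r, n) = Mul(2, n) (Function('g')(r, n) = Add(Mul(n, 1), n) = Add(n, n) = Mul(2, n))
Add(Function('g')(-209, L), Function('J')(-41)) = Add(Mul(2, Rational(-16, 17)), -41) = Add(Rational(-32, 17), -41) = Rational(-729, 17)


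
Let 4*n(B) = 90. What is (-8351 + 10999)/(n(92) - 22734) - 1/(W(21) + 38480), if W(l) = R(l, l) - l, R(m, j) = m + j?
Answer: -203946719/1748830923 ≈ -0.11662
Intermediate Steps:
n(B) = 45/2 (n(B) = (1/4)*90 = 45/2)
R(m, j) = j + m
W(l) = l (W(l) = (l + l) - l = 2*l - l = l)
(-8351 + 10999)/(n(92) - 22734) - 1/(W(21) + 38480) = (-8351 + 10999)/(45/2 - 22734) - 1/(21 + 38480) = 2648/(-45423/2) - 1/38501 = 2648*(-2/45423) - 1*1/38501 = -5296/45423 - 1/38501 = -203946719/1748830923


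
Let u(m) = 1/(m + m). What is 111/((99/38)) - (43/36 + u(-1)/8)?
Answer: 65695/1584 ≈ 41.474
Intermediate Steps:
u(m) = 1/(2*m)
111/((99/38)) - (43/36 + u(-1)/8) = 111/((99/38)) - (43/36 + ((1/2)/(-1))/8) = 111/((99*(1/38))) - (43*(1/36) + ((1/2)*(-1))*(1/8)) = 111/(99/38) - (43/36 - 1/2*1/8) = 111*(38/99) - (43/36 - 1/16) = 1406/33 - 1*163/144 = 1406/33 - 163/144 = 65695/1584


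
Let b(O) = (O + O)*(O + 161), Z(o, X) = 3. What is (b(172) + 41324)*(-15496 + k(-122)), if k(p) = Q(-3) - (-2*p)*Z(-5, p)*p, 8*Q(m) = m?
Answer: 23009674709/2 ≈ 1.1505e+10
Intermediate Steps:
b(O) = 2*O*(161 + O) (b(O) = (2*O)*(161 + O) = 2*O*(161 + O))
Q(m) = m/8
k(p) = -3/8 + 6*p² (k(p) = (⅛)*(-3) - -2*p*3*p = -3/8 - (-6*p)*p = -3/8 - (-6)*p² = -3/8 + 6*p²)
(b(172) + 41324)*(-15496 + k(-122)) = (2*172*(161 + 172) + 41324)*(-15496 + (-3/8 + 6*(-122)²)) = (2*172*333 + 41324)*(-15496 + (-3/8 + 6*14884)) = (114552 + 41324)*(-15496 + (-3/8 + 89304)) = 155876*(-15496 + 714429/8) = 155876*(590461/8) = 23009674709/2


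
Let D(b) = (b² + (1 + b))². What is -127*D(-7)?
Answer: -234823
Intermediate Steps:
D(b) = (1 + b + b²)²
-127*D(-7) = -127*(1 - 7 + (-7)²)² = -127*(1 - 7 + 49)² = -127*43² = -127*1849 = -234823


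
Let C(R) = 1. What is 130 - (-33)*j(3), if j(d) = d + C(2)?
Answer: 262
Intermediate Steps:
j(d) = 1 + d (j(d) = d + 1 = 1 + d)
130 - (-33)*j(3) = 130 - (-33)*(1 + 3) = 130 - (-33)*4 = 130 - 1*(-132) = 130 + 132 = 262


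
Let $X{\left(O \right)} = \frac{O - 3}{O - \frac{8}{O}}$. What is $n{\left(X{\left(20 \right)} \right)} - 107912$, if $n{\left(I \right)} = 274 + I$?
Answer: $- \frac{10548439}{98} \approx -1.0764 \cdot 10^{5}$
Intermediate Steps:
$X{\left(O \right)} = \frac{-3 + O}{O - \frac{8}{O}}$
$n{\left(X{\left(20 \right)} \right)} - 107912 = \left(274 + \frac{20 \left(-3 + 20\right)}{-8 + 20^{2}}\right) - 107912 = \left(274 + 20 \frac{1}{-8 + 400} \cdot 17\right) - 107912 = \left(274 + 20 \cdot \frac{1}{392} \cdot 17\right) - 107912 = \left(274 + \frac{85}{98}\right) - 107912 = \frac{26937}{98} - 107912 = - \frac{10548439}{98}$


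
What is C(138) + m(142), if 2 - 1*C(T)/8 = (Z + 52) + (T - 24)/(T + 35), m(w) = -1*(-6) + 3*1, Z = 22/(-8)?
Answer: -64749/173 ≈ -374.27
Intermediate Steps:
Z = -11/4 (Z = 22*(-1/8) = -11/4 ≈ -2.7500)
m(w) = 9 (m(w) = 6 + 3 = 9)
C(T) = -378 - 8*(-24 + T)/(35 + T) (C(T) = 16 - 8*((-11/4 + 52) + (T - 24)/(T + 35)) = 16 - 8*(197/4 + (-24 + T)/(35 + T)) = 16 + (-394 - 8*(-24 + T)/(35 + T)) = -378 - 8*(-24 + T)/(35 + T))
C(138) + m(142) = 2*(-6519 - 193*138)/(35 + 138) + 9 = 2*(-6519 - 26634)/173 + 9 = 2*(1/173)*(-33153) + 9 = -66306/173 + 9 = -64749/173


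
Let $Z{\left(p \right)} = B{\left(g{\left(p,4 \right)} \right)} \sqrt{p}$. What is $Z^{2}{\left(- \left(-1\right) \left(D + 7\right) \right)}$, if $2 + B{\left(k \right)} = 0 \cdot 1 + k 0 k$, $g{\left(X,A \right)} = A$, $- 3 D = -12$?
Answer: $44$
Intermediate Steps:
$D = 4$ ($D = \left(- \frac{1}{3}\right) \left(-12\right) = 4$)
$B{\left(k \right)} = -2$ ($B{\left(k \right)} = -2 + \left(0 \cdot 1 + k 0 k\right) = -2 + \left(0 + 0 k\right) = -2 + \left(0 + 0\right) = -2 + 0 = -2$)
$Z{\left(p \right)} = - 2 \sqrt{p}$
$Z^{2}{\left(- \left(-1\right) \left(D + 7\right) \right)} = \left(- 2 \sqrt{- \left(-1\right) \left(4 + 7\right)}\right)^{2} = \left(- 2 \sqrt{- \left(-1\right) 11}\right)^{2} = \left(- 2 \sqrt{\left(-1\right) \left(-11\right)}\right)^{2} = \left(- 2 \sqrt{11}\right)^{2} = 44$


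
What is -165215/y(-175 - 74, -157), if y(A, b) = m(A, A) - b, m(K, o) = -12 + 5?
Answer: -33043/30 ≈ -1101.4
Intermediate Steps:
m(K, o) = -7
y(A, b) = -7 - b
-165215/y(-175 - 74, -157) = -165215/(-7 - 1*(-157)) = -165215/(-7 + 157) = -165215/150 = -165215*1/150 = -33043/30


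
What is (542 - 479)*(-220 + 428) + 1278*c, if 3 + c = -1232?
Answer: -1565226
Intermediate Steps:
c = -1235 (c = -3 - 1232 = -1235)
(542 - 479)*(-220 + 428) + 1278*c = (542 - 479)*(-220 + 428) + 1278*(-1235) = 63*208 - 1578330 = 13104 - 1578330 = -1565226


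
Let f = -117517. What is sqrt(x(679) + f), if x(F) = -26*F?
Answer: 3*I*sqrt(15019) ≈ 367.66*I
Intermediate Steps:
sqrt(x(679) + f) = sqrt(-26*679 - 117517) = sqrt(-17654 - 117517) = sqrt(-135171) = 3*I*sqrt(15019)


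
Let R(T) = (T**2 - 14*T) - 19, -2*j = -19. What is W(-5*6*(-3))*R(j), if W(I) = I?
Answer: -11115/2 ≈ -5557.5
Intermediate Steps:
j = 19/2 (j = -1/2*(-19) = 19/2 ≈ 9.5000)
R(T) = -19 + T**2 - 14*T
W(-5*6*(-3))*R(j) = (-5*6*(-3))*(-19 + (19/2)**2 - 14*19/2) = (-30*(-3))*(-19 + 361/4 - 133) = 90*(-247/4) = -11115/2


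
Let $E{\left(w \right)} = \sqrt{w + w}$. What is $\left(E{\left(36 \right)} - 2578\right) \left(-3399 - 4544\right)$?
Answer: $20477054 - 47658 \sqrt{2} \approx 2.041 \cdot 10^{7}$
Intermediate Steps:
$E{\left(w \right)} = \sqrt{2} \sqrt{w}$ ($E{\left(w \right)} = \sqrt{2 w} = \sqrt{2} \sqrt{w}$)
$\left(E{\left(36 \right)} - 2578\right) \left(-3399 - 4544\right) = \left(\sqrt{2} \sqrt{36} - 2578\right) \left(-3399 - 4544\right) = \left(\sqrt{2} \cdot 6 - 2578\right) \left(-7943\right) = \left(6 \sqrt{2} - 2578\right) \left(-7943\right) = \left(-2578 + 6 \sqrt{2}\right) \left(-7943\right) = 20477054 - 47658 \sqrt{2}$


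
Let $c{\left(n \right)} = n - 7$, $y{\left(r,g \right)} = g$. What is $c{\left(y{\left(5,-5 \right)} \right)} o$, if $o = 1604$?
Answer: $-19248$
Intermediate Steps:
$c{\left(n \right)} = -7 + n$
$c{\left(y{\left(5,-5 \right)} \right)} o = \left(-7 - 5\right) 1604 = \left(-12\right) 1604 = -19248$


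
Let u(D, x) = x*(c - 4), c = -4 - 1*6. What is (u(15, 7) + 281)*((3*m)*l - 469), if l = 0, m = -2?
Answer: -85827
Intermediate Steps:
c = -10 (c = -4 - 6 = -10)
u(D, x) = -14*x (u(D, x) = x*(-10 - 4) = x*(-14) = -14*x)
(u(15, 7) + 281)*((3*m)*l - 469) = (-14*7 + 281)*((3*(-2))*0 - 469) = (-98 + 281)*(-6*0 - 469) = 183*(0 - 469) = 183*(-469) = -85827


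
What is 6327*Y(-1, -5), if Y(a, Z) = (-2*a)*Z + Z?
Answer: -94905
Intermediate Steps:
Y(a, Z) = Z - 2*Z*a (Y(a, Z) = -2*Z*a + Z = Z - 2*Z*a)
6327*Y(-1, -5) = 6327*(-5*(1 - 2*(-1))) = 6327*(-5*(1 + 2)) = 6327*(-5*3) = 6327*(-15) = -94905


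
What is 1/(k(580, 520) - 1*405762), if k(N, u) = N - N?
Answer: -1/405762 ≈ -2.4645e-6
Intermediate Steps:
k(N, u) = 0
1/(k(580, 520) - 1*405762) = 1/(0 - 1*405762) = 1/(0 - 405762) = 1/(-405762) = -1/405762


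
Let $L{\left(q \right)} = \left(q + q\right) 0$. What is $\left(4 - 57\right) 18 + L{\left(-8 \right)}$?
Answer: $-954$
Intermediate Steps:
$L{\left(q \right)} = 0$ ($L{\left(q \right)} = 2 q 0 = 0$)
$\left(4 - 57\right) 18 + L{\left(-8 \right)} = \left(4 - 57\right) 18 + 0 = \left(-53\right) 18 + 0 = -954 + 0 = -954$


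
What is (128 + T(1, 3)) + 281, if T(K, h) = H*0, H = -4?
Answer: 409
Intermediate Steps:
T(K, h) = 0 (T(K, h) = -4*0 = 0)
(128 + T(1, 3)) + 281 = (128 + 0) + 281 = 128 + 281 = 409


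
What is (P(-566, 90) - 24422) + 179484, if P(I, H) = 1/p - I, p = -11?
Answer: 1711907/11 ≈ 1.5563e+5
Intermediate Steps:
P(I, H) = -1/11 - I (P(I, H) = 1/(-11) - I = -1/11 - I)
(P(-566, 90) - 24422) + 179484 = ((-1/11 - 1*(-566)) - 24422) + 179484 = ((-1/11 + 566) - 24422) + 179484 = (6225/11 - 24422) + 179484 = -262417/11 + 179484 = 1711907/11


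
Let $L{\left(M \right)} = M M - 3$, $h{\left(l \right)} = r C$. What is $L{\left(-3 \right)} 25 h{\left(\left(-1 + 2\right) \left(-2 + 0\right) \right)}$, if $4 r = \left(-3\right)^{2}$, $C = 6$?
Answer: $2025$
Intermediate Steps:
$r = \frac{9}{4}$ ($r = \frac{\left(-3\right)^{2}}{4} = \frac{1}{4} \cdot 9 = \frac{9}{4} \approx 2.25$)
$h{\left(l \right)} = \frac{27}{2}$ ($h{\left(l \right)} = \frac{9}{4} \cdot 6 = \frac{27}{2}$)
$L{\left(M \right)} = -3 + M^{2}$ ($L{\left(M \right)} = M^{2} - 3 = -3 + M^{2}$)
$L{\left(-3 \right)} 25 h{\left(\left(-1 + 2\right) \left(-2 + 0\right) \right)} = \left(-3 + \left(-3\right)^{2}\right) 25 \cdot \frac{27}{2} = \left(-3 + 9\right) 25 \cdot \frac{27}{2} = 6 \cdot 25 \cdot \frac{27}{2} = 150 \cdot \frac{27}{2} = 2025$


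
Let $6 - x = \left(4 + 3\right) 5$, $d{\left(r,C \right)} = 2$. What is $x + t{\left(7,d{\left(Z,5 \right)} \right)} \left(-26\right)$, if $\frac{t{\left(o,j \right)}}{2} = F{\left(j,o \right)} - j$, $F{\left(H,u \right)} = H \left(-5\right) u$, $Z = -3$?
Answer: $3715$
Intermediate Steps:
$x = -29$ ($x = 6 - \left(4 + 3\right) 5 = 6 - 7 \cdot 5 = 6 - 35 = -29$)
$F{\left(H,u \right)} = - 5 H u$
$t{\left(o,j \right)} = - 2 j - 10 j o$ ($t{\left(o,j \right)} = 2 \left(- 5 j o - j\right) = 2 \left(- j - 5 j o\right) = - 2 j - 10 j o$)
$x + t{\left(7,d{\left(Z,5 \right)} \right)} \left(-26\right) = -29 + 2 \cdot 2 \left(-1 - 35\right) \left(-26\right) = -29 + 2 \cdot 2 \left(-36\right) \left(-26\right) = -29 - -3744 = -29 + 3744 = 3715$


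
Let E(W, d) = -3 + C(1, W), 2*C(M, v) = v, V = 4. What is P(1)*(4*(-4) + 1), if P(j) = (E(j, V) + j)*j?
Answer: 45/2 ≈ 22.500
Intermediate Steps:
C(M, v) = v/2
E(W, d) = -3 + W/2
P(j) = j*(-3 + 3*j/2) (P(j) = ((-3 + j/2) + j)*j = (-3 + 3*j/2)*j = j*(-3 + 3*j/2))
P(1)*(4*(-4) + 1) = ((3/2)*1*(-2 + 1))*(4*(-4) + 1) = ((3/2)*1*(-1))*(-16 + 1) = -3/2*(-15) = 45/2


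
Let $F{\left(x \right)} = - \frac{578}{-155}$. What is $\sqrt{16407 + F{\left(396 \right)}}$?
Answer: $\frac{\sqrt{394267765}}{155} \approx 128.1$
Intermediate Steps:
$F{\left(x \right)} = \frac{578}{155}$ ($F{\left(x \right)} = \left(-578\right) \left(- \frac{1}{155}\right) = \frac{578}{155}$)
$\sqrt{16407 + F{\left(396 \right)}} = \sqrt{16407 + \frac{578}{155}} = \sqrt{\frac{2543663}{155}} = \frac{\sqrt{394267765}}{155}$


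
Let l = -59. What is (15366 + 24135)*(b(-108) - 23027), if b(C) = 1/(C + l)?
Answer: -151901490510/167 ≈ -9.0959e+8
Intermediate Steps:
b(C) = 1/(-59 + C) (b(C) = 1/(C - 59) = 1/(-59 + C))
(15366 + 24135)*(b(-108) - 23027) = (15366 + 24135)*(1/(-59 - 108) - 23027) = 39501*(1/(-167) - 23027) = 39501*(-1/167 - 23027) = 39501*(-3845510/167) = -151901490510/167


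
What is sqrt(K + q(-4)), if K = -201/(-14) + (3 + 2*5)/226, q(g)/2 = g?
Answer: sqrt(4013534)/791 ≈ 2.5327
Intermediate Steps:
q(g) = 2*g
K = 11402/791 (K = -201*(-1/14) + (3 + 10)*(1/226) = 201/14 + 13*(1/226) = 201/14 + 13/226 = 11402/791 ≈ 14.415)
sqrt(K + q(-4)) = sqrt(11402/791 + 2*(-4)) = sqrt(11402/791 - 8) = sqrt(5074/791) = sqrt(4013534)/791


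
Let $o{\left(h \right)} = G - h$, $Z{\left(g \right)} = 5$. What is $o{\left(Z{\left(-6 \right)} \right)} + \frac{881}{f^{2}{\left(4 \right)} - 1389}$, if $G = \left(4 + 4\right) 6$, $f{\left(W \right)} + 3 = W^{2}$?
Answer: $\frac{51579}{1220} \approx 42.278$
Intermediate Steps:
$f{\left(W \right)} = -3 + W^{2}$
$G = 48$ ($G = 8 \cdot 6 = 48$)
$o{\left(h \right)} = 48 - h$
$o{\left(Z{\left(-6 \right)} \right)} + \frac{881}{f^{2}{\left(4 \right)} - 1389} = \left(48 - 5\right) + \frac{881}{\left(-3 + 4^{2}\right)^{2} - 1389} = \left(48 - 5\right) + \frac{881}{\left(-3 + 16\right)^{2} - 1389} = 43 + \frac{881}{13^{2} - 1389} = 43 + \frac{881}{169 - 1389} = 43 + \frac{881}{-1220} = 43 + 881 \left(- \frac{1}{1220}\right) = 43 - \frac{881}{1220} = \frac{51579}{1220}$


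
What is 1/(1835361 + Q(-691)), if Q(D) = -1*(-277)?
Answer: 1/1835638 ≈ 5.4477e-7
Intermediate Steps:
Q(D) = 277
1/(1835361 + Q(-691)) = 1/(1835361 + 277) = 1/1835638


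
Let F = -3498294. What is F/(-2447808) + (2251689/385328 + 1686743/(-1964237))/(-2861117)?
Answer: 1024834863765378062773/717092970579432117088 ≈ 1.4292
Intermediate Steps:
F/(-2447808) + (2251689/385328 + 1686743/(-1964237))/(-2861117) = -3498294/(-2447808) + (2251689/385328 + 1686743/(-1964237))/(-2861117) = -3498294*(-1/2447808) + (2251689*(1/385328) + 1686743*(-1/1964237))*(-1/2861117) = 583049/407968 + (2251689/385328 - 1686743/1964237)*(-1/2861117) = 583049/407968 + (3772901539589/756875514736)*(-1/2861117) = 583049/407968 - 538985934227/309358486013560016 = 1024834863765378062773/717092970579432117088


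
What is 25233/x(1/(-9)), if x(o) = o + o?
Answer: -227097/2 ≈ -1.1355e+5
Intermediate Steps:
x(o) = 2*o
25233/x(1/(-9)) = 25233/((2/(-9))) = 25233/((2*(-⅑))) = 25233/(-2/9) = 25233*(-9/2) = -227097/2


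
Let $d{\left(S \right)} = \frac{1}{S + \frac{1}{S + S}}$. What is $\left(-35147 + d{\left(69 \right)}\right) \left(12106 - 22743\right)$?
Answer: $\frac{3560254351291}{9523} \approx 3.7386 \cdot 10^{8}$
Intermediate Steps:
$d{\left(S \right)} = \frac{1}{S + \frac{1}{2 S}}$
$\left(-35147 + d{\left(69 \right)}\right) \left(12106 - 22743\right) = \left(-35147 + 2 \cdot 69 \frac{1}{1 + 2 \cdot 69^{2}}\right) \left(12106 - 22743\right) = \left(-35147 + 2 \cdot 69 \frac{1}{1 + 2 \cdot 4761}\right) \left(-10637\right) = \left(-35147 + 2 \cdot 69 \frac{1}{1 + 9522}\right) \left(-10637\right) = \left(-35147 + 2 \cdot 69 \cdot \frac{1}{9523}\right) \left(-10637\right) = \left(-35147 + \frac{138}{9523}\right) \left(-10637\right) = \left(- \frac{334704743}{9523}\right) \left(-10637\right) = \frac{3560254351291}{9523}$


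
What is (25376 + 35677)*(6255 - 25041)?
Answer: -1146941658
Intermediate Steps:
(25376 + 35677)*(6255 - 25041) = 61053*(-18786) = -1146941658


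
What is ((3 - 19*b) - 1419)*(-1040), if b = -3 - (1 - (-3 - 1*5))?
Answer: 1235520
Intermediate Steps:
b = -12 (b = -3 - (1 - (-3 - 5)) = -3 - (1 - 1*(-8)) = -3 - (1 + 8) = -3 - 1*9 = -3 - 9 = -12)
((3 - 19*b) - 1419)*(-1040) = ((3 - 19*(-12)) - 1419)*(-1040) = ((3 + 228) - 1419)*(-1040) = (231 - 1419)*(-1040) = -1188*(-1040) = 1235520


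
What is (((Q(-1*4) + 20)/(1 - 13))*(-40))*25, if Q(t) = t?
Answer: 4000/3 ≈ 1333.3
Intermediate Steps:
(((Q(-1*4) + 20)/(1 - 13))*(-40))*25 = (((-1*4 + 20)/(1 - 13))*(-40))*25 = (((-4 + 20)/(-12))*(-40))*25 = ((16*(-1/12))*(-40))*25 = -4/3*(-40)*25 = (160/3)*25 = 4000/3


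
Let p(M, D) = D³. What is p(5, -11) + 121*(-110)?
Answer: -14641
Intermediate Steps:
p(5, -11) + 121*(-110) = (-11)³ + 121*(-110) = -1331 - 13310 = -14641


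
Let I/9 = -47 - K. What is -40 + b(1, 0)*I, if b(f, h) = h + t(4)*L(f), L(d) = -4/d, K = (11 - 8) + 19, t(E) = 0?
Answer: -40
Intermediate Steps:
K = 22 (K = 3 + 19 = 22)
b(f, h) = h (b(f, h) = h + 0*(-4/f) = h + 0 = h)
I = -621 (I = 9*(-47 - 1*22) = 9*(-47 - 22) = 9*(-69) = -621)
-40 + b(1, 0)*I = -40 + 0*(-621) = -40 + 0 = -40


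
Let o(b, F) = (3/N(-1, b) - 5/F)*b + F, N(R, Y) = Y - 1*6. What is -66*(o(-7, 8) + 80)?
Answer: -322575/52 ≈ -6203.4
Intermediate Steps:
N(R, Y) = -6 + Y (N(R, Y) = Y - 6 = -6 + Y)
o(b, F) = F + b*(-5/F + 3/(-6 + b)) (o(b, F) = (3/(-6 + b) - 5/F)*b + F = (-5/F + 3/(-6 + b))*b + F = b*(-5/F + 3/(-6 + b)) + F = F + b*(-5/F + 3/(-6 + b)))
-66*(o(-7, 8) + 80) = -66*((8 - 5*(-7)/8 + 3*(-7)/(-6 - 7)) + 80) = -66*((8 - 5*(-7)*⅛ + 3*(-7)/(-13)) + 80) = -66*((8 + 35/8 + 3*(-7)*(-1/13)) + 80) = -66*((8 + 35/8 + 21/13) + 80) = -66*(1455/104 + 80) = -66*9775/104 = -322575/52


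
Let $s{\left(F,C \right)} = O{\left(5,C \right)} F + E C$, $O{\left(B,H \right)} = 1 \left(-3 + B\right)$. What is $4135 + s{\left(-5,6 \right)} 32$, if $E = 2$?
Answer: $4199$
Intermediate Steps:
$O{\left(B,H \right)} = -3 + B$
$s{\left(F,C \right)} = 2 C + 2 F$ ($s{\left(F,C \right)} = \left(-3 + 5\right) F + 2 C = 2 F + 2 C = 2 C + 2 F$)
$4135 + s{\left(-5,6 \right)} 32 = 4135 + \left(2 \cdot 6 + 2 \left(-5\right)\right) 32 = 4135 + \left(12 - 10\right) 32 = 4135 + 2 \cdot 32 = 4135 + 64 = 4199$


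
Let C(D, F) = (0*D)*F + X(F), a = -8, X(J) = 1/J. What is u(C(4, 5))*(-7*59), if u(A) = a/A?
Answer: 16520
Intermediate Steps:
X(J) = 1/J
C(D, F) = 1/F (C(D, F) = (0*D)*F + 1/F = 0*F + 1/F = 0 + 1/F = 1/F)
u(A) = -8/A
u(C(4, 5))*(-7*59) = (-8/(1/5))*(-7*59) = -8/⅕*(-413) = -8*5*(-413) = -40*(-413) = 16520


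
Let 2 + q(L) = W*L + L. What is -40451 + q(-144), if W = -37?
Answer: -35269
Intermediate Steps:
q(L) = -2 - 36*L (q(L) = -2 + (-37*L + L) = -2 - 36*L)
-40451 + q(-144) = -40451 + (-2 - 36*(-144)) = -40451 + (-2 + 5184) = -40451 + 5182 = -35269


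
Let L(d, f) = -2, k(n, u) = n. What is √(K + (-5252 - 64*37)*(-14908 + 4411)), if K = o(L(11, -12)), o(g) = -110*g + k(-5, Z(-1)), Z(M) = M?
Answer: 7*√1632395 ≈ 8943.6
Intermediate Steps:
o(g) = -5 - 110*g (o(g) = -110*g - 5 = -5 - 110*g)
K = 215 (K = -5 - 110*(-2) = -5 + 220 = 215)
√(K + (-5252 - 64*37)*(-14908 + 4411)) = √(215 + (-5252 - 64*37)*(-14908 + 4411)) = √(215 + (-5252 - 2368)*(-10497)) = √(215 - 7620*(-10497)) = √(215 + 79987140) = √79987355 = 7*√1632395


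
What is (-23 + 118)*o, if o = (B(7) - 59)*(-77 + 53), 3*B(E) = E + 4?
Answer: 126160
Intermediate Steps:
B(E) = 4/3 + E/3 (B(E) = (E + 4)/3 = (4 + E)/3 = 4/3 + E/3)
o = 1328 (o = ((4/3 + (1/3)*7) - 59)*(-77 + 53) = ((4/3 + 7/3) - 59)*(-24) = (11/3 - 59)*(-24) = -166/3*(-24) = 1328)
(-23 + 118)*o = (-23 + 118)*1328 = 95*1328 = 126160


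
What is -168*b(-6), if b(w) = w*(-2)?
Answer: -2016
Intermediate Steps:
b(w) = -2*w
-168*b(-6) = -(-336)*(-6) = -168*12 = -2016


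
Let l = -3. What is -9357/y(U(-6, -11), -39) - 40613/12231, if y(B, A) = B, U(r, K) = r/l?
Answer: -114526693/24462 ≈ -4681.8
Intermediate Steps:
U(r, K) = -r/3 (U(r, K) = r/(-3) = r*(-⅓) = -r/3)
-9357/y(U(-6, -11), -39) - 40613/12231 = -9357/((-⅓*(-6))) - 40613/12231 = -9357/2 - 40613*1/12231 = -9357*½ - 40613/12231 = -9357/2 - 40613/12231 = -114526693/24462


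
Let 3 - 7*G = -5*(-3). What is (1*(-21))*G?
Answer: 36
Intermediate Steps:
G = -12/7 (G = 3/7 - (-5)*(-3)/7 = 3/7 - ⅐*15 = 3/7 - 15/7 = -12/7 ≈ -1.7143)
(1*(-21))*G = (1*(-21))*(-12/7) = -21*(-12/7) = 36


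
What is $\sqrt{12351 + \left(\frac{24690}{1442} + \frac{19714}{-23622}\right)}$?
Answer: $\frac{19 \sqrt{2484340521690909}}{8515731} \approx 111.21$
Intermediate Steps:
$\sqrt{12351 + \left(\frac{24690}{1442} + \frac{19714}{-23622}\right)} = \sqrt{12351 + \left(24690 \cdot \frac{1}{1442} + 19714 \left(- \frac{1}{23622}\right)\right)} = \sqrt{12351 + \left(\frac{12345}{721} - \frac{9857}{11811}\right)} = \sqrt{12351 + \frac{138699898}{8515731}} = \sqrt{\frac{105316493479}{8515731}} = \frac{19 \sqrt{2484340521690909}}{8515731}$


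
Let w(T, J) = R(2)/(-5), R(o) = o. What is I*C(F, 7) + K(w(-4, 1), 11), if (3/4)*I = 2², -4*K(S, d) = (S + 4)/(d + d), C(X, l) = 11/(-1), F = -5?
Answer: -38747/660 ≈ -58.708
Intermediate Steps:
C(X, l) = -11 (C(X, l) = 11*(-1) = -11)
w(T, J) = -⅖ (w(T, J) = 2/(-5) = 2*(-⅕) = -⅖)
K(S, d) = -(4 + S)/(8*d) (K(S, d) = -(S + 4)/(4*(d + d)) = -(4 + S)/(4*(2*d)) = -(4 + S)*1/(2*d)/4 = -(4 + S)/(8*d))
I = 16/3 (I = (4/3)*2² = (4/3)*4 = 16/3 ≈ 5.3333)
I*C(F, 7) + K(w(-4, 1), 11) = (16/3)*(-11) + (⅛)*(-4 - 1*(-⅖))/11 = -176/3 + (⅛)*(1/11)*(-4 + ⅖) = -176/3 + (⅛)*(1/11)*(-18/5) = -176/3 - 9/220 = -38747/660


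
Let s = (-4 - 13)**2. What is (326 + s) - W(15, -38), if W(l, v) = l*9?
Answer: 480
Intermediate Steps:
W(l, v) = 9*l
s = 289 (s = (-17)**2 = 289)
(326 + s) - W(15, -38) = (326 + 289) - 9*15 = 615 - 1*135 = 615 - 135 = 480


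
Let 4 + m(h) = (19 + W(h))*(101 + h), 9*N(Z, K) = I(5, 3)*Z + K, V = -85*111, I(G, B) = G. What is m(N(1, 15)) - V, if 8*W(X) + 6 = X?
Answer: 3675287/324 ≈ 11343.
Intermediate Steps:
W(X) = -3/4 + X/8
V = -9435
N(Z, K) = K/9 + 5*Z/9 (N(Z, K) = (5*Z + K)/9 = (K + 5*Z)/9 = K/9 + 5*Z/9)
m(h) = -4 + (101 + h)*(73/4 + h/8) (m(h) = -4 + (19 + (-3/4 + h/8))*(101 + h) = -4 + (73/4 + h/8)*(101 + h) = -4 + (101 + h)*(73/4 + h/8))
m(N(1, 15)) - V = (7357/4 + ((1/9)*15 + (5/9)*1)**2/8 + 247*((1/9)*15 + (5/9)*1)/8) - 1*(-9435) = (7357/4 + (5/3 + 5/9)**2/8 + 247*(5/3 + 5/9)/8) + 9435 = (7357/4 + (20/9)**2/8 + (247/8)*(20/9)) + 9435 = (7357/4 + (1/8)*(400/81) + 1235/18) + 9435 = (7357/4 + 50/81 + 1235/18) + 9435 = 618347/324 + 9435 = 3675287/324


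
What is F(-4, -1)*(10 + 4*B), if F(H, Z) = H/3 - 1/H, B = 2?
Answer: -39/2 ≈ -19.500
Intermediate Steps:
F(H, Z) = -1/H + H/3 (F(H, Z) = H*(⅓) - 1/H = H/3 - 1/H = -1/H + H/3)
F(-4, -1)*(10 + 4*B) = (-1/(-4) + (⅓)*(-4))*(10 + 4*2) = (-1*(-¼) - 4/3)*(10 + 8) = (¼ - 4/3)*18 = -13/12*18 = -39/2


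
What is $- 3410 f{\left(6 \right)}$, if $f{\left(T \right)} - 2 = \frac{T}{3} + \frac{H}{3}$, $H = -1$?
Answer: $- \frac{37510}{3} \approx -12503.0$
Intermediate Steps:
$f{\left(T \right)} = \frac{5}{3} + \frac{T}{3}$ ($f{\left(T \right)} = 2 + \left(\frac{T}{3} - \frac{1}{3}\right) = 2 + \left(- \frac{1}{3} + \frac{T}{3}\right) = \frac{5}{3} + \frac{T}{3}$)
$- 3410 f{\left(6 \right)} = - 3410 \left(\frac{5}{3} + \frac{1}{3} \cdot 6\right) = - 3410 \left(\frac{5}{3} + 2\right) = \left(-3410\right) \frac{11}{3} = - \frac{37510}{3}$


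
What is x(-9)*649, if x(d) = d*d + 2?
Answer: 53867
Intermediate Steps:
x(d) = 2 + d**2 (x(d) = d**2 + 2 = 2 + d**2)
x(-9)*649 = (2 + (-9)**2)*649 = (2 + 81)*649 = 83*649 = 53867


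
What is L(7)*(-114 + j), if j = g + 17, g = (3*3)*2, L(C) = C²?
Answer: -3871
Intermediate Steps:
g = 18 (g = 9*2 = 18)
j = 35 (j = 18 + 17 = 35)
L(7)*(-114 + j) = 7²*(-114 + 35) = 49*(-79) = -3871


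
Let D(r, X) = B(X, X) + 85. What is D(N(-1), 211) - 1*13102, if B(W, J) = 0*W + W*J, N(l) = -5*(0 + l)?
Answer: 31504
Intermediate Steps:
N(l) = -5*l
B(W, J) = J*W (B(W, J) = 0 + J*W = J*W)
D(r, X) = 85 + X**2 (D(r, X) = X*X + 85 = X**2 + 85 = 85 + X**2)
D(N(-1), 211) - 1*13102 = (85 + 211**2) - 1*13102 = (85 + 44521) - 13102 = 44606 - 13102 = 31504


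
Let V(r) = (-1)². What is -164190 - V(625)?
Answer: -164191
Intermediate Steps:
V(r) = 1
-164190 - V(625) = -164190 - 1*1 = -164190 - 1 = -164191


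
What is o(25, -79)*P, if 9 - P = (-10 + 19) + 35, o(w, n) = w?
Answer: -875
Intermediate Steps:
P = -35 (P = 9 - ((-10 + 19) + 35) = 9 - (9 + 35) = 9 - 1*44 = 9 - 44 = -35)
o(25, -79)*P = 25*(-35) = -875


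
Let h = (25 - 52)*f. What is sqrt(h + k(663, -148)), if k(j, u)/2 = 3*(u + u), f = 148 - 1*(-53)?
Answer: 49*I*sqrt(3) ≈ 84.87*I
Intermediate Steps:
f = 201 (f = 148 + 53 = 201)
k(j, u) = 12*u (k(j, u) = 2*(3*(u + u)) = 2*(3*(2*u)) = 2*(6*u) = 12*u)
h = -5427 (h = (25 - 52)*201 = -27*201 = -5427)
sqrt(h + k(663, -148)) = sqrt(-5427 + 12*(-148)) = sqrt(-5427 - 1776) = sqrt(-7203) = 49*I*sqrt(3)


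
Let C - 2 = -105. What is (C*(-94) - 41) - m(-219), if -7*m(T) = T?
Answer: 67268/7 ≈ 9609.7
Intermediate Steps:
C = -103 (C = 2 - 105 = -103)
m(T) = -T/7
(C*(-94) - 41) - m(-219) = (-103*(-94) - 41) - (-1)*(-219)/7 = (9682 - 41) - 1*219/7 = 9641 - 219/7 = 67268/7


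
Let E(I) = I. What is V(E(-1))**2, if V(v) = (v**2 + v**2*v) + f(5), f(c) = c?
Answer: 25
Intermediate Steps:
V(v) = 5 + v**2 + v**3 (V(v) = (v**2 + v**2*v) + 5 = (v**2 + v**3) + 5 = 5 + v**2 + v**3)
V(E(-1))**2 = (5 + (-1)**2 + (-1)**3)**2 = (5 + 1 - 1)**2 = 5**2 = 25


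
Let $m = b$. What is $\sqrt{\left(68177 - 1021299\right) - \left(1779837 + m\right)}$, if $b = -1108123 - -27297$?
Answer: $7 i \sqrt{33717} \approx 1285.4 i$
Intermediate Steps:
$b = -1080826$ ($b = -1108123 + 27297 = -1080826$)
$m = -1080826$
$\sqrt{\left(68177 - 1021299\right) - \left(1779837 + m\right)} = \sqrt{\left(68177 - 1021299\right) - 699011} = \sqrt{-953122 + \left(-1779837 + 1080826\right)} = \sqrt{-953122 - 699011} = \sqrt{-1652133} = 7 i \sqrt{33717}$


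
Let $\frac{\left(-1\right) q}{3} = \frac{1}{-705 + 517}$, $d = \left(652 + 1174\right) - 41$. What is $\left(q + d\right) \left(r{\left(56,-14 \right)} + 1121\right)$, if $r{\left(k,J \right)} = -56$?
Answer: $\frac{357395895}{188} \approx 1.901 \cdot 10^{6}$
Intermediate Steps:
$d = 1785$ ($d = 1826 - 41 = 1785$)
$q = \frac{3}{188}$ ($q = - \frac{3}{-705 + 517} = - \frac{3}{-188} = \left(-3\right) \left(- \frac{1}{188}\right) = \frac{3}{188} \approx 0.015957$)
$\left(q + d\right) \left(r{\left(56,-14 \right)} + 1121\right) = \left(\frac{3}{188} + 1785\right) \left(-56 + 1121\right) = \frac{335583}{188} \cdot 1065 = \frac{357395895}{188}$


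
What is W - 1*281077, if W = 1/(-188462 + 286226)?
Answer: -27479211827/97764 ≈ -2.8108e+5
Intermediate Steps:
W = 1/97764 ≈ 1.0229e-5
W - 1*281077 = 1/97764 - 1*281077 = 1/97764 - 281077 = -27479211827/97764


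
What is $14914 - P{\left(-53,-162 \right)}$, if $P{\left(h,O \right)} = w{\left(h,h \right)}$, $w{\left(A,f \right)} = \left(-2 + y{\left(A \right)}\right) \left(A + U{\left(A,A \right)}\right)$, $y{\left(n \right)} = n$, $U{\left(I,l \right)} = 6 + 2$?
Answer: $12439$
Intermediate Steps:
$U{\left(I,l \right)} = 8$
$w{\left(A,f \right)} = \left(-2 + A\right) \left(8 + A\right)$ ($w{\left(A,f \right)} = \left(-2 + A\right) \left(A + 8\right) = \left(-2 + A\right) \left(8 + A\right)$)
$P{\left(h,O \right)} = -16 + h^{2} + 6 h$
$14914 - P{\left(-53,-162 \right)} = 14914 - \left(-16 + \left(-53\right)^{2} + 6 \left(-53\right)\right) = 14914 - \left(-16 + 2809 - 318\right) = 14914 - 2475 = 12439$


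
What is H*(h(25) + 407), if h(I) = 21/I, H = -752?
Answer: -7667392/25 ≈ -3.0670e+5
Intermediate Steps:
H*(h(25) + 407) = -752*(21/25 + 407) = -752*10196/25 = -7667392/25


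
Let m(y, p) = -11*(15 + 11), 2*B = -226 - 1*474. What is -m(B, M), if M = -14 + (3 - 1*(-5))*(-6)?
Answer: 286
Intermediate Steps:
B = -350 (B = (-226 - 1*474)/2 = (-226 - 474)/2 = (½)*(-700) = -350)
M = -62 (M = -14 + (3 + 5)*(-6) = -14 + 8*(-6) = -14 - 48 = -62)
m(y, p) = -286 (m(y, p) = -11*26 = -286)
-m(B, M) = -1*(-286) = 286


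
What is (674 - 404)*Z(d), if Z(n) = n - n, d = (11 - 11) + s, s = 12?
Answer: 0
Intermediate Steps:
d = 12 (d = (11 - 11) + 12 = 0 + 12 = 12)
Z(n) = 0
(674 - 404)*Z(d) = (674 - 404)*0 = 270*0 = 0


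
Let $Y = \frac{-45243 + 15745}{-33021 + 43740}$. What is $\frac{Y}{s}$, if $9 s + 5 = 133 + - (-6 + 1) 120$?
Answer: $- \frac{2107}{61932} \approx -0.034021$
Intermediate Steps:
$Y = - \frac{29498}{10719} \approx -2.7519$
$s = \frac{728}{9}$ ($s = - \frac{5}{9} + \frac{133 + - (-6 + 1) 120}{9} = - \frac{5}{9} + \frac{133 + \left(-1\right) \left(-5\right) 120}{9} = - \frac{5}{9} + \frac{133 + 5 \cdot 120}{9} = - \frac{5}{9} + \frac{133 + 600}{9} = - \frac{5}{9} + \frac{1}{9} \cdot 733 = - \frac{5}{9} + \frac{733}{9} = \frac{728}{9} \approx 80.889$)
$\frac{Y}{s} = - \frac{29498}{10719 \cdot \frac{728}{9}} = \left(- \frac{29498}{10719}\right) \frac{9}{728} = - \frac{2107}{61932}$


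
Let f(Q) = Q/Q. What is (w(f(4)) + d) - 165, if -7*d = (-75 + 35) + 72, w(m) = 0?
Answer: -1187/7 ≈ -169.57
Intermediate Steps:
f(Q) = 1
d = -32/7 (d = -((-75 + 35) + 72)/7 = -(-40 + 72)/7 = -⅐*32 = -32/7 ≈ -4.5714)
(w(f(4)) + d) - 165 = (0 - 32/7) - 165 = -32/7 - 165 = -1187/7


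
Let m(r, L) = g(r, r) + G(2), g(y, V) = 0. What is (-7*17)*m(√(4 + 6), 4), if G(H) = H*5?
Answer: -1190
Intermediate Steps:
G(H) = 5*H
m(r, L) = 10 (m(r, L) = 0 + 5*2 = 0 + 10 = 10)
(-7*17)*m(√(4 + 6), 4) = -7*17*10 = -119*10 = -1190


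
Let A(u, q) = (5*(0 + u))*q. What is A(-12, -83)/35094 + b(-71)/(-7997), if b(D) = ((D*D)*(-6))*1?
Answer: 183546364/46774453 ≈ 3.9241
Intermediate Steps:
b(D) = -6*D² (b(D) = (D²*(-6))*1 = -6*D²*1 = -6*D²)
A(u, q) = 5*q*u (A(u, q) = (5*u)*q = 5*q*u)
A(-12, -83)/35094 + b(-71)/(-7997) = (5*(-83)*(-12))/35094 - 6*(-71)²/(-7997) = 4980*(1/35094) - 6*5041*(-1/7997) = 830/5849 - 30246*(-1/7997) = 830/5849 + 30246/7997 = 183546364/46774453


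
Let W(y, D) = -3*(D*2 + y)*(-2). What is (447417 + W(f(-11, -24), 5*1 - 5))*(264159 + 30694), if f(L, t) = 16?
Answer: 131950550589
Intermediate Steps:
W(y, D) = 6*y + 12*D (W(y, D) = -3*(2*D + y)*(-2) = -3*(y + 2*D)*(-2) = (-6*D - 3*y)*(-2) = 6*y + 12*D)
(447417 + W(f(-11, -24), 5*1 - 5))*(264159 + 30694) = (447417 + (6*16 + 12*(5*1 - 5)))*(264159 + 30694) = (447417 + (96 + 12*(5 - 5)))*294853 = (447417 + (96 + 12*0))*294853 = (447417 + (96 + 0))*294853 = (447417 + 96)*294853 = 447513*294853 = 131950550589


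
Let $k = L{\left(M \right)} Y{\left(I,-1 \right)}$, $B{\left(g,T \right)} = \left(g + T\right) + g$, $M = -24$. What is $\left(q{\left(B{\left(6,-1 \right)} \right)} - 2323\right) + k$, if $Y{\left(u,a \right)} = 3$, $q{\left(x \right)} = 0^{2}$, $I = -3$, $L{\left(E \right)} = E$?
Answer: $-2395$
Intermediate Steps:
$B{\left(g,T \right)} = T + 2 g$ ($B{\left(g,T \right)} = \left(T + g\right) + g = T + 2 g$)
$q{\left(x \right)} = 0$
$k = -72$ ($k = \left(-24\right) 3 = -72$)
$\left(q{\left(B{\left(6,-1 \right)} \right)} - 2323\right) + k = \left(0 - 2323\right) - 72 = -2323 - 72 = -2395$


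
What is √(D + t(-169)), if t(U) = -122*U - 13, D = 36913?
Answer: √57518 ≈ 239.83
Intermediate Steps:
t(U) = -13 - 122*U
√(D + t(-169)) = √(36913 + (-13 - 122*(-169))) = √(36913 + (-13 + 20618)) = √(36913 + 20605) = √57518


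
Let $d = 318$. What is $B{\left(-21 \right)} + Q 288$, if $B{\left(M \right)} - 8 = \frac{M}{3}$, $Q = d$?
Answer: $91585$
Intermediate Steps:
$Q = 318$
$B{\left(M \right)} = 8 + \frac{M}{3}$
$B{\left(-21 \right)} + Q 288 = \left(8 + \frac{1}{3} \left(-21\right)\right) + 318 \cdot 288 = \left(8 - 7\right) + 91584 = 1 + 91584 = 91585$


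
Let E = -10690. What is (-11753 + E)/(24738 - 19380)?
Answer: -7481/1786 ≈ -4.1887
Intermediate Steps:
(-11753 + E)/(24738 - 19380) = (-11753 - 10690)/(24738 - 19380) = -22443/5358 = -22443*1/5358 = -7481/1786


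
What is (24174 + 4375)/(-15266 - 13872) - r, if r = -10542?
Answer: 307144247/29138 ≈ 10541.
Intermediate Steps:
(24174 + 4375)/(-15266 - 13872) - r = (24174 + 4375)/(-15266 - 13872) - 1*(-10542) = 28549/(-29138) + 10542 = 28549*(-1/29138) + 10542 = -28549/29138 + 10542 = 307144247/29138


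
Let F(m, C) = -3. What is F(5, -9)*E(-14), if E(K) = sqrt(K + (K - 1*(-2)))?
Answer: -3*I*sqrt(26) ≈ -15.297*I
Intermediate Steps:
E(K) = sqrt(2 + 2*K) (E(K) = sqrt(K + (K + 2)) = sqrt(K + (2 + K)) = sqrt(2 + 2*K))
F(5, -9)*E(-14) = -3*sqrt(2 + 2*(-14)) = -3*sqrt(2 - 28) = -3*I*sqrt(26)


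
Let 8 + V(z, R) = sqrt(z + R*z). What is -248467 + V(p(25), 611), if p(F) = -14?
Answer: -248475 + 6*I*sqrt(238) ≈ -2.4848e+5 + 92.563*I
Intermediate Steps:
V(z, R) = -8 + sqrt(z + R*z)
-248467 + V(p(25), 611) = -248467 + (-8 + sqrt(-14*(1 + 611))) = -248467 + (-8 + sqrt(-14*612)) = -248467 + (-8 + sqrt(-8568)) = -248467 + (-8 + 6*I*sqrt(238)) = -248475 + 6*I*sqrt(238)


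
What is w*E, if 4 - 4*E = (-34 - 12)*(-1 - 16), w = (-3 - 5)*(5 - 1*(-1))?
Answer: 9336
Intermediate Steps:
w = -48 (w = -8*(5 + 1) = -8*6 = -48)
E = -389/2 (E = 1 - (-34 - 12)*(-1 - 16)/4 = 1 - (-23)*(-17)/2 = 1 - ¼*782 = 1 - 391/2 = -389/2 ≈ -194.50)
w*E = -48*(-389/2) = 9336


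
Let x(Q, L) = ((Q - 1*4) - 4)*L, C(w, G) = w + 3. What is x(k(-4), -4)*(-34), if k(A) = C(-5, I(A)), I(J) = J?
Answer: -1360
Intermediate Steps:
C(w, G) = 3 + w
k(A) = -2 (k(A) = 3 - 5 = -2)
x(Q, L) = L*(-8 + Q) (x(Q, L) = ((Q - 4) - 4)*L = ((-4 + Q) - 4)*L = (-8 + Q)*L = L*(-8 + Q))
x(k(-4), -4)*(-34) = -4*(-8 - 2)*(-34) = -4*(-10)*(-34) = 40*(-34) = -1360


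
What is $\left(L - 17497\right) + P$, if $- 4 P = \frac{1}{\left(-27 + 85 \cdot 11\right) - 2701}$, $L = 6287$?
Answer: $- \frac{80398119}{7172} \approx -11210.0$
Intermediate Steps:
$P = \frac{1}{7172}$ ($P = - \frac{1}{4 \left(\left(-27 + 85 \cdot 11\right) - 2701\right)} = - \frac{1}{4 \left(\left(-27 + 935\right) - 2701\right)} = - \frac{1}{4 \left(908 - 2701\right)} = - \frac{1}{4 \left(-1793\right)} = \left(- \frac{1}{4}\right) \left(- \frac{1}{1793}\right) = \frac{1}{7172} \approx 0.00013943$)
$\left(L - 17497\right) + P = \left(6287 - 17497\right) + \frac{1}{7172} = -11210 + \frac{1}{7172} = - \frac{80398119}{7172}$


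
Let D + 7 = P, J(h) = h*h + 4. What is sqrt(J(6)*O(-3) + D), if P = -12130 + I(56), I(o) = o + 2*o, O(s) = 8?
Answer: I*sqrt(11649) ≈ 107.93*I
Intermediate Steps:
J(h) = 4 + h**2 (J(h) = h**2 + 4 = 4 + h**2)
I(o) = 3*o
P = -11962 (P = -12130 + 3*56 = -12130 + 168 = -11962)
D = -11969 (D = -7 - 11962 = -11969)
sqrt(J(6)*O(-3) + D) = sqrt((4 + 6**2)*8 - 11969) = sqrt((4 + 36)*8 - 11969) = sqrt(40*8 - 11969) = sqrt(320 - 11969) = sqrt(-11649) = I*sqrt(11649)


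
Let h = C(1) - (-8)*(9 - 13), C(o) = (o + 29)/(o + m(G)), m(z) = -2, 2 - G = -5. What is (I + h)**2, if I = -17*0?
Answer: 3844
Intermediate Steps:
G = 7 (G = 2 - 1*(-5) = 2 + 5 = 7)
I = 0
C(o) = (29 + o)/(-2 + o) (C(o) = (o + 29)/(o - 2) = (29 + o)/(-2 + o))
h = -62 (h = (29 + 1)/(-2 + 1) - (-8)*(9 - 13) = 30/(-1) - (-8)*(-4) = -1*30 - 1*32 = -30 - 32 = -62)
(I + h)**2 = (0 - 62)**2 = (-62)**2 = 3844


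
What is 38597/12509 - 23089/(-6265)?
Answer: 10829194/1599365 ≈ 6.7709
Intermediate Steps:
38597/12509 - 23089/(-6265) = 38597*(1/12509) - 23089*(-1/6265) = 38597/12509 + 23089/6265 = 10829194/1599365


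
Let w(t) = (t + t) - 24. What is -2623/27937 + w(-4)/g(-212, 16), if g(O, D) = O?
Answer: 84477/1480661 ≈ 0.057054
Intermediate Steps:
w(t) = -24 + 2*t (w(t) = 2*t - 24 = -24 + 2*t)
-2623/27937 + w(-4)/g(-212, 16) = -2623/27937 + (-24 + 2*(-4))/(-212) = -2623*1/27937 + (-24 - 8)*(-1/212) = -2623/27937 - 32*(-1/212) = -2623/27937 + 8/53 = 84477/1480661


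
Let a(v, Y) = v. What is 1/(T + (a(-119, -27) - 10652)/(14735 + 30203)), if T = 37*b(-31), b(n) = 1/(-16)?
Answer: -359504/917521 ≈ -0.39182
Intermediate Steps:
b(n) = -1/16
T = -37/16 (T = 37*(-1/16) = -37/16 ≈ -2.3125)
1/(T + (a(-119, -27) - 10652)/(14735 + 30203)) = 1/(-37/16 + (-119 - 10652)/(14735 + 30203)) = 1/(-37/16 - 10771/44938) = 1/(-917521/359504) = -359504/917521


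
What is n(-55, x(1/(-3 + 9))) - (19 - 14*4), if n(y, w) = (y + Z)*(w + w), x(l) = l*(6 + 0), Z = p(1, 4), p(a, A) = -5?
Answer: -83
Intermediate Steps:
Z = -5
x(l) = 6*l (x(l) = l*6 = 6*l)
n(y, w) = 2*w*(-5 + y) (n(y, w) = (y - 5)*(w + w) = (-5 + y)*(2*w) = 2*w*(-5 + y))
n(-55, x(1/(-3 + 9))) - (19 - 14*4) = 2*(6/(-3 + 9))*(-5 - 55) - (19 - 14*4) = 2*(6/6)*(-60) - (19 - 56) = 2*(6*(1/6))*(-60) - 1*(-37) = 2*1*(-60) + 37 = -120 + 37 = -83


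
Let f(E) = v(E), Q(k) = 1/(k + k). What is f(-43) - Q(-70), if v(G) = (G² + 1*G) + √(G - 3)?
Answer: 252841/140 + I*√46 ≈ 1806.0 + 6.7823*I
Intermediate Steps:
Q(k) = 1/(2*k)
v(G) = G + G² + √(-3 + G) (v(G) = (G² + G) + √(-3 + G) = (G + G²) + √(-3 + G) = G + G² + √(-3 + G))
f(E) = E + E² + √(-3 + E)
f(-43) - Q(-70) = (-43 + (-43)² + √(-3 - 43)) - 1/(2*(-70)) = (-43 + 1849 + √(-46)) - (-1)/(2*70) = (-43 + 1849 + I*√46) - 1*(-1/140) = (1806 + I*√46) + 1/140 = 252841/140 + I*√46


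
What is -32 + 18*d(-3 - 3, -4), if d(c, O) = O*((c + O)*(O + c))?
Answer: -7232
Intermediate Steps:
d(c, O) = O*(O + c)² (d(c, O) = O*((O + c)*(O + c)) = O*(O + c)²)
-32 + 18*d(-3 - 3, -4) = -32 + 18*(-4*(-4 + (-3 - 3))²) = -32 + 18*(-4*(-4 - 6)²) = -32 + 18*(-4*(-10)²) = -32 + 18*(-4*100) = -32 + 18*(-400) = -32 - 7200 = -7232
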